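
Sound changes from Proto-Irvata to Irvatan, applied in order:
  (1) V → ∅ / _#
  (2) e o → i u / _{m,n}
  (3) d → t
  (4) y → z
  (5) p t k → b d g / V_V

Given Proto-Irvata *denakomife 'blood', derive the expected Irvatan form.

tinagumif

Irvatan: start from *denakomife.
  rule 1 (apocope): denakomife → denakomif
  rule 2 (pre-nasal raising): denakomif → dinakumif
  rule 3 (unconditioned shift): dinakumif → tinakumif
  rule 4: no change — tinakumif
  rule 5 (intervocalic voicing): tinakumif → tinagumif
  ⇒ Irvatan tinagumif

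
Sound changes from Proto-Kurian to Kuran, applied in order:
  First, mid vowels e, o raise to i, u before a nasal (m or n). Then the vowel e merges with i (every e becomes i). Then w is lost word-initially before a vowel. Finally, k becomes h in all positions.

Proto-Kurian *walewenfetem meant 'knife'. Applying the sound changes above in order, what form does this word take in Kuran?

Kuran: *walewenfetem
  walewenfetem → walewinfetim   [pre-nasal raising]
  walewinfetim → waliwinfitim   [vowel merger]
  waliwinfitim → aliwinfitim   [glide loss]
  aliwinfitim (rule 4 does not apply)
  giving Kuran aliwinfitim.

aliwinfitim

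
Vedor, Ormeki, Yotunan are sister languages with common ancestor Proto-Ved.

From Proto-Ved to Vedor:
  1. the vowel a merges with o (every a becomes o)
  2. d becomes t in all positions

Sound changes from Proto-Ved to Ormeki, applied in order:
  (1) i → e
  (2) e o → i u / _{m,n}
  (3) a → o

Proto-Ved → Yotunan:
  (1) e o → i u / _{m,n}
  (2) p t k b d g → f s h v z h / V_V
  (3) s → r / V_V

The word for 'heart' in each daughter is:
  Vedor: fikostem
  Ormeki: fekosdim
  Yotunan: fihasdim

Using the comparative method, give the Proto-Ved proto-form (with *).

*fikasdem

Position 2: Vedor has i, Ormeki has e, Yotunan has i. Vedor preserves i here (none of its changes turn any other segment into i), so the proto-segment is *i.
Position 7: Vedor has e, Ormeki has i, Yotunan has i. Vedor preserves e here (none of its changes turn any other segment into e), so the proto-segment is *e.
This points to *fikasdem. Verify forward in each daughter:
Vedor: *fikasdem
  fikasdem → fikosdem   [vowel merger]
  fikosdem → fikostem   [unconditioned shift]
  giving Vedor fikostem.
Ormeki: start from *fikasdem.
  rule 1 (vowel merger): fikasdem → fekasdem
  rule 2 (pre-nasal raising): fekasdem → fekasdim
  rule 3 (vowel merger): fekasdim → fekosdim
  ⇒ Ormeki fekosdim
Yotunan: *fikasdem > fikasdim > fihasdim  (by pre-nasal raising, intervocalic lenition)
*fikasdem is the unique common source.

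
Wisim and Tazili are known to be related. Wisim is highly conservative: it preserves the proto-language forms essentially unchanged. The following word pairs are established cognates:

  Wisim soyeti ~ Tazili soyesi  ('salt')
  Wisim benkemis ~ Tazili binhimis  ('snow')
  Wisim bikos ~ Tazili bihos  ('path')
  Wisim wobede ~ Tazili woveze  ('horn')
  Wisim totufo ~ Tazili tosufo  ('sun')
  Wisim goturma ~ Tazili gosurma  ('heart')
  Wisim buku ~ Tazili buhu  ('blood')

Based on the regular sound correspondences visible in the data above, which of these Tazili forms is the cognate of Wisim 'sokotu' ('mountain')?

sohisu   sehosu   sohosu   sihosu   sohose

sohosu

bikos ~ bihos — Wisim k corresponds to Tazili h between vowels (before a back vowel).
totufo ~ tosufo, goturma ~ gosurma — Wisim t corresponds to Tazili s between vowels (before a back vowel).
Applying these to Wisim 'sokotu':
  sokotu → sohotu   (k→h between vowels (before a back vowel))
  sohotu → sohosu   (t→s between vowels (before a back vowel))
So the Tazili cognate is 'sohosu'.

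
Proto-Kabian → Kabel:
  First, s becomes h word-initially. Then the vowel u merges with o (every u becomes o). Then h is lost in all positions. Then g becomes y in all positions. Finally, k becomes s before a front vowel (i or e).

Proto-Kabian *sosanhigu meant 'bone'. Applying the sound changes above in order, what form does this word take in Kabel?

osaniyo

Kabel: *sosanhigu > hosanhigu > hosanhigo > osanigo > osaniyo  (by debuccalisation, vowel merger, h-loss, unconditioned shift)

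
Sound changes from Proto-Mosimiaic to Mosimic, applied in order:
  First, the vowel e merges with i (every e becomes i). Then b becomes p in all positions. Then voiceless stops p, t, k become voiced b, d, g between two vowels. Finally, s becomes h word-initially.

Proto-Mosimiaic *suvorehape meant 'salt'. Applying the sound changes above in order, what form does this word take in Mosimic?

Mosimic: *suvorehape
  suvorehape → suvorihapi   [vowel merger]
  suvorihapi (rule 2 does not apply)
  suvorihapi → suvorihabi   [intervocalic voicing]
  suvorihabi → huvorihabi   [debuccalisation]
  giving Mosimic huvorihabi.

huvorihabi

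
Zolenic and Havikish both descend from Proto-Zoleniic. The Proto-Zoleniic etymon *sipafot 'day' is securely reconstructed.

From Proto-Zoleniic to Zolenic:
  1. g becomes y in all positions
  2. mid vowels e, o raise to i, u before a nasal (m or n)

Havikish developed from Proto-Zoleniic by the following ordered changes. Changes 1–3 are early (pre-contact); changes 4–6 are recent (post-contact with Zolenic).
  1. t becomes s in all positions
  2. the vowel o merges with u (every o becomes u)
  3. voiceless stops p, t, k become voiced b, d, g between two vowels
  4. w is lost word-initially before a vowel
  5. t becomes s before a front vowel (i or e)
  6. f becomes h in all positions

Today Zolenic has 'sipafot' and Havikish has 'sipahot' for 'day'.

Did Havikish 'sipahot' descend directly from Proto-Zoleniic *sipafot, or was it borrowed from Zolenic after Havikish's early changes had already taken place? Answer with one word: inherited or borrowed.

borrowed

If inherited, *sipafot would pass through all of Havikish's changes:
Havikish: *sipafot
  sipafot → sipafos   [unconditioned shift]
  sipafos → sipafus   [vowel merger]
  sipafus → sibafus   [intervocalic voicing]
  sibafus (rule 4 does not apply)
  sibafus (rule 5 does not apply)
  sibafus → sibahus   [unconditioned shift]
  giving Havikish sibahus.
If borrowed from Zolenic 'sipafot' after the early changes, it would undergo only the recent ones:
  rule 4 (glide loss): no change (sipafot)
  rule 5 (palatalisation): no change (sipafot)
  rule 6 (unconditioned shift): sipafot → sipahot
  ⇒ as a loan: sipahot
Havikish 'sipahot' matches the loan outcome 'sipahot', not the inherited 'sibahus' — it skipped the early Havikish changes, so it was borrowed from Zolenic.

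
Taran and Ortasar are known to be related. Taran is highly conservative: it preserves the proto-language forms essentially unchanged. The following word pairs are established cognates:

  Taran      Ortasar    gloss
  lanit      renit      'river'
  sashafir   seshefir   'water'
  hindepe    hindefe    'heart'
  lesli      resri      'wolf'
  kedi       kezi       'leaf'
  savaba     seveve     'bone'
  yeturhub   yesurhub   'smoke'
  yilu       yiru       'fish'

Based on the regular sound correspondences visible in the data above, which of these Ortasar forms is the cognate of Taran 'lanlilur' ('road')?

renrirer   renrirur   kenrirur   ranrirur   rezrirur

renrirur

lanit ~ renit — Taran l corresponds to Ortasar r word-initially before a back vowel.
lanit ~ renit — Taran a corresponds to Ortasar e after a consonant, before a nasal.
lesli ~ resri — Taran l corresponds to Ortasar r after a consonant, before a front vowel.
yilu ~ yiru — Taran l corresponds to Ortasar r between vowels (before a back vowel).
Applying these to Taran 'lanlilur':
  lanlilur → ranlilur   (l→r word-initially before a back vowel)
  ranlilur → renlilur   (a→e after a consonant, before a nasal)
  renlilur → renrilur   (l→r after a consonant, before a front vowel)
  renrilur → renrirur   (l→r between vowels (before a back vowel))
So the Ortasar cognate is 'renrirur'.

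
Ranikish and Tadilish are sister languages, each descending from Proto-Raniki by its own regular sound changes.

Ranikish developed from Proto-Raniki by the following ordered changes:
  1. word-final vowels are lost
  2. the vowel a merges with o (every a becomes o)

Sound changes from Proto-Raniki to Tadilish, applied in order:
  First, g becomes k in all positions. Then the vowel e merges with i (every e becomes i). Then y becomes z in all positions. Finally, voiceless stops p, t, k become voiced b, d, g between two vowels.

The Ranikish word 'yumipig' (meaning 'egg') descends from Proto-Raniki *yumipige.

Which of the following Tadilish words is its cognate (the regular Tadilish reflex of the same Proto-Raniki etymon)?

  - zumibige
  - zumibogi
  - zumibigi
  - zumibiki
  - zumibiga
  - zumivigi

Tadilish: *yumipige
  yumipige → yumipike   [unconditioned shift]
  yumipike → yumipiki   [vowel merger]
  yumipiki → zumipiki   [unconditioned shift]
  zumipiki → zumibigi   [intervocalic voicing]
  giving Tadilish zumibigi.
Among the options, 'zumibigi' alone shows every Tadilish change applied in order.

zumibigi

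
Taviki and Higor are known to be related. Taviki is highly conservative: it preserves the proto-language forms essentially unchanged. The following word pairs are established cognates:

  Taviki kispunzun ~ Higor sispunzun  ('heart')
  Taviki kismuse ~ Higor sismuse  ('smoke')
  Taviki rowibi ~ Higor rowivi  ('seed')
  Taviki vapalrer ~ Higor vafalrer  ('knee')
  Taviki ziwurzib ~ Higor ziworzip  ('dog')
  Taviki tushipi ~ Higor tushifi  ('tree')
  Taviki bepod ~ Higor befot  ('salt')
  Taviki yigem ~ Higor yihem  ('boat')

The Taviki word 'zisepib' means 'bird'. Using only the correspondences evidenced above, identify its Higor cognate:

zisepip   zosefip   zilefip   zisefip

zisefip

tushipi ~ tushifi — Taviki p corresponds to Higor f between vowels (before a front vowel).
ziwurzib ~ ziworzip — Taviki b corresponds to Higor p word-finally.
Applying these to Taviki 'zisepib':
  zisepib → zisefib   (p→f between vowels (before a front vowel))
  zisefib → zisefip   (b→p word-finally)
So the Higor cognate is 'zisefip'.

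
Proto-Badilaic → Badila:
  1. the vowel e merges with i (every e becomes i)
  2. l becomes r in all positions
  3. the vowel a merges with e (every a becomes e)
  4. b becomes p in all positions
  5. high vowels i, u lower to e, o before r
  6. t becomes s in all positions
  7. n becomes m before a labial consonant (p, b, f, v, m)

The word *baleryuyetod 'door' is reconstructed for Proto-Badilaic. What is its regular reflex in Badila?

pereryuyisod

Badila: start from *baleryuyetod.
  rule 1 (vowel merger): baleryuyetod → baliryuyitod
  rule 2 (unconditioned shift): baliryuyitod → bariryuyitod
  rule 3 (vowel merger): bariryuyitod → beriryuyitod
  rule 4 (unconditioned shift): beriryuyitod → periryuyitod
  rule 5 (pre-rhotic lowering): periryuyitod → pereryuyitod
  rule 6 (unconditioned shift): pereryuyitod → pereryuyisod
  rule 7: no change — pereryuyisod
  ⇒ Badila pereryuyisod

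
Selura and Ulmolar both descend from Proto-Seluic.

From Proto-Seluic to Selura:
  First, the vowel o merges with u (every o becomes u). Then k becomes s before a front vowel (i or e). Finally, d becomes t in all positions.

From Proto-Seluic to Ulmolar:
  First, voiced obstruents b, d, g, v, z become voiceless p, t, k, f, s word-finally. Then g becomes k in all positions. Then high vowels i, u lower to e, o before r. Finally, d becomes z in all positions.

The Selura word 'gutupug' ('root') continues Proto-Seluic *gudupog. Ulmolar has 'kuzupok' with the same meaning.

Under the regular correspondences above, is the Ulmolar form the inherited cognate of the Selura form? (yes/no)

yes

Derive the expected Ulmolar reflex of *gudupog:
Ulmolar: start from *gudupog.
  rule 1 (final devoicing): gudupog → gudupok
  rule 2 (unconditioned shift): gudupok → kudupok
  rule 3: no change — kudupok
  rule 4 (unconditioned shift): kudupok → kuzupok
  ⇒ Ulmolar kuzupok
Ulmolar 'kuzupok' matches the regular reflex exactly, so the pair is cognate.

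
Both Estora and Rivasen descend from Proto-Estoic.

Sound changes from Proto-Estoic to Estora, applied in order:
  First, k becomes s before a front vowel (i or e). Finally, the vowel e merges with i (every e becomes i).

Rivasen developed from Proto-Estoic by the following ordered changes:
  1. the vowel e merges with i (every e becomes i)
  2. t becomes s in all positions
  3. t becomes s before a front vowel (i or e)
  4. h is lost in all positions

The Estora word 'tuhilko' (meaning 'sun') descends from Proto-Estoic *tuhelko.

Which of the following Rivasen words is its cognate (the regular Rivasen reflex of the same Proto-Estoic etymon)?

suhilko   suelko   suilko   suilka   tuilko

suilko

Rivasen: *tuhelko > tuhilko > suhilko > suilko  (by vowel merger, unconditioned shift, h-loss)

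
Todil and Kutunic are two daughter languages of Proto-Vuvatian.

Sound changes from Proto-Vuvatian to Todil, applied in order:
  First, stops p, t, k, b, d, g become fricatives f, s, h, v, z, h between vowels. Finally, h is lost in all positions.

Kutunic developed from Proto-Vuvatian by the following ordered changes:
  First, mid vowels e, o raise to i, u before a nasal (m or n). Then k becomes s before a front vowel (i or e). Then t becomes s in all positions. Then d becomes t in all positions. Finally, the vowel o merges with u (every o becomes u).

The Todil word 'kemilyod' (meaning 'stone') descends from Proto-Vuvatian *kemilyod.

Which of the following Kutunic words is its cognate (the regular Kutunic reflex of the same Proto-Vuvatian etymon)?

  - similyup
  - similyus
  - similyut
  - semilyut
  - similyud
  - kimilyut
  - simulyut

Kutunic: *kemilyod
  kemilyod → kimilyod   [pre-nasal raising]
  kimilyod → similyod   [palatalisation]
  similyod (rule 3 does not apply)
  similyod → similyot   [unconditioned shift]
  similyot → similyut   [vowel merger]
  giving Kutunic similyut.
Only 'similyut' matches the regular Kutunic development of *kemilyod.

similyut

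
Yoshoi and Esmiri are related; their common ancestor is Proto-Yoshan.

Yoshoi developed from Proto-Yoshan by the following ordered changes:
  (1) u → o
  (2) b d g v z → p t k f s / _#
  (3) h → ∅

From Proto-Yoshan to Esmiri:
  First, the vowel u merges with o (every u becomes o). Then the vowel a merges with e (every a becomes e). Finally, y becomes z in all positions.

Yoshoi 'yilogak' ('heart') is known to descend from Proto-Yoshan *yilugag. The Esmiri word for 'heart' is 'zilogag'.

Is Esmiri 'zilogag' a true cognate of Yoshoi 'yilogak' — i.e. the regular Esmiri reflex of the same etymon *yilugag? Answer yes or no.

Derive the expected Esmiri reflex of *yilugag:
Esmiri: *yilugag > yilogag > yilogeg > zilogeg  (by vowel merger, vowel merger, unconditioned shift)
The regular Esmiri reflex would be 'zilogeg', but the attested form is 'zilogag'. The correspondence is irregular, so they are not cognates (the Esmiri form has a different source).

no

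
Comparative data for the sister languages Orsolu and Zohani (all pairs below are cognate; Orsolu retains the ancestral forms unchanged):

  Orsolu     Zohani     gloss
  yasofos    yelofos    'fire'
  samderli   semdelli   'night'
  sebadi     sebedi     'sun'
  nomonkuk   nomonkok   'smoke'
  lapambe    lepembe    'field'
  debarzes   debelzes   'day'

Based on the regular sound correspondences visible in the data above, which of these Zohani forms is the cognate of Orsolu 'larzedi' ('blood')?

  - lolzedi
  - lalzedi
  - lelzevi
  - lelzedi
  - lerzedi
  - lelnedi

lelzedi

debarzes ~ debelzes — Orsolu a corresponds to Zohani e after a consonant, before r.
samderli ~ semdelli, debarzes ~ debelzes — Orsolu r corresponds to Zohani l after a vowel, before a consonant other than r, m, n, p, b, f, v.
Applying these to Orsolu 'larzedi':
  larzedi → lerzedi   (a→e after a consonant, before r)
  lerzedi → lelzedi   (r→l after a vowel, before a consonant other than r, m, n, p, b, f, v)
So the Zohani cognate is 'lelzedi'.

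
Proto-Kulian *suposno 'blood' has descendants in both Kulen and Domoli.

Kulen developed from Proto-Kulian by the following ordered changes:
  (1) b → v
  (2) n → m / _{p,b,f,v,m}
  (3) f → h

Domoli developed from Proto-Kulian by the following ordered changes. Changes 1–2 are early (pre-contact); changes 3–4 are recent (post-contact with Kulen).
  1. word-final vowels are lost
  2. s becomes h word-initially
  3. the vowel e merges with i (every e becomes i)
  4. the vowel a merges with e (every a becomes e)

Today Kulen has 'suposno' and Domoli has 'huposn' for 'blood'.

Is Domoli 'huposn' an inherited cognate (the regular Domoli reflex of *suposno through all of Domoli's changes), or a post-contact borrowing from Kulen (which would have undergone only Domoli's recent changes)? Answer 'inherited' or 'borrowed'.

If inherited, *suposno would pass through all of Domoli's changes:
Domoli: *suposno > suposn > huposn  (by apocope, debuccalisation)
If borrowed from Kulen 'suposno' after the early changes, it would undergo only the recent ones:
  rule 3 (vowel merger): no change (suposno)
  rule 4 (vowel merger): no change (suposno)
  ⇒ as a loan: suposno
Domoli 'huposn' matches the inherited outcome exactly, so it is an inherited cognate, not a loan.

inherited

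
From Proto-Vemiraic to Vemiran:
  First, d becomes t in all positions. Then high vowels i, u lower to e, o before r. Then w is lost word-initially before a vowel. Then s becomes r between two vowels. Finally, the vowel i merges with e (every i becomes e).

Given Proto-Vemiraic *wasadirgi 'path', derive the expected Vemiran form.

Vemiran: start from *wasadirgi.
  rule 1 (unconditioned shift): wasadirgi → wasatirgi
  rule 2 (pre-rhotic lowering): wasatirgi → wasatergi
  rule 3 (glide loss): wasatergi → asatergi
  rule 4 (rhotacism): asatergi → aratergi
  rule 5 (vowel merger): aratergi → araterge
  ⇒ Vemiran araterge

araterge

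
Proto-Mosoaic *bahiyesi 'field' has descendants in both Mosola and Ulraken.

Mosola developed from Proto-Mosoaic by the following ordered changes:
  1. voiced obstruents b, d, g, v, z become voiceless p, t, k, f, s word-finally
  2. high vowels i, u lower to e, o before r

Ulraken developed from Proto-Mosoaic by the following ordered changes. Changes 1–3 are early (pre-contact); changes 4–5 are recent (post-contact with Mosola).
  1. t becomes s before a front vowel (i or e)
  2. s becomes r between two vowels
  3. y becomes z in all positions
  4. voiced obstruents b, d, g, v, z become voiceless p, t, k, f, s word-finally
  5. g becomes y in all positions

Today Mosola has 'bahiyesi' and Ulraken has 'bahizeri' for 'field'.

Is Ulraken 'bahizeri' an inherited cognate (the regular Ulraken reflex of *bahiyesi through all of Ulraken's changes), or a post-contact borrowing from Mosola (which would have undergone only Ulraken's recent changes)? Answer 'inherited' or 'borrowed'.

If inherited, *bahiyesi would pass through all of Ulraken's changes:
Ulraken: start from *bahiyesi.
  rule 1: no change — bahiyesi
  rule 2 (rhotacism): bahiyesi → bahiyeri
  rule 3 (unconditioned shift): bahiyeri → bahizeri
  rule 4: no change — bahizeri
  rule 5: no change — bahizeri
  ⇒ Ulraken bahizeri
If borrowed from Mosola 'bahiyesi' after the early changes, it would undergo only the recent ones:
  rule 4 (final devoicing): no change (bahiyesi)
  rule 5 (unconditioned shift): no change (bahiyesi)
  ⇒ as a loan: bahiyesi
Ulraken 'bahizeri' matches the inherited outcome exactly, so it is an inherited cognate, not a loan.

inherited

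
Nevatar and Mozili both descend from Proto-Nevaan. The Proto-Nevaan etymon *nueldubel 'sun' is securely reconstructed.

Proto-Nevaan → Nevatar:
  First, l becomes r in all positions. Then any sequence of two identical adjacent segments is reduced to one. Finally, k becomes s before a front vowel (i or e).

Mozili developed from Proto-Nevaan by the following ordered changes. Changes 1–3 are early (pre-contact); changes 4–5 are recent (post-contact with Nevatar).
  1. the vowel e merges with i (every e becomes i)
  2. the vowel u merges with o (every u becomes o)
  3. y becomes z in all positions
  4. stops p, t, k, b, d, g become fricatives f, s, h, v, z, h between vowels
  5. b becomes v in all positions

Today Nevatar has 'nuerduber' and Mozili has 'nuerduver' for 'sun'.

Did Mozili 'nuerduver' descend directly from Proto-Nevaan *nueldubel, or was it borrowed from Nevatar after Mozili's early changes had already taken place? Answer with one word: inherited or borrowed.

If inherited, *nueldubel would pass through all of Mozili's changes:
Mozili: *nueldubel
  nueldubel → nuildubil   [vowel merger]
  nuildubil → noildobil   [vowel merger]
  noildobil (rule 3 does not apply)
  noildobil → noildovil   [intervocalic lenition]
  noildovil (rule 5 does not apply)
  giving Mozili noildovil.
If borrowed from Nevatar 'nuerduber' after the early changes, it would undergo only the recent ones:
  rule 4 (intervocalic lenition): nuerduber → nuerduver
  rule 5 (unconditioned shift): no change (nuerduver)
  ⇒ as a loan: nuerduver
Mozili 'nuerduver' matches the loan outcome 'nuerduver', not the inherited 'noildovil' — it skipped the early Mozili changes, so it was borrowed from Nevatar.

borrowed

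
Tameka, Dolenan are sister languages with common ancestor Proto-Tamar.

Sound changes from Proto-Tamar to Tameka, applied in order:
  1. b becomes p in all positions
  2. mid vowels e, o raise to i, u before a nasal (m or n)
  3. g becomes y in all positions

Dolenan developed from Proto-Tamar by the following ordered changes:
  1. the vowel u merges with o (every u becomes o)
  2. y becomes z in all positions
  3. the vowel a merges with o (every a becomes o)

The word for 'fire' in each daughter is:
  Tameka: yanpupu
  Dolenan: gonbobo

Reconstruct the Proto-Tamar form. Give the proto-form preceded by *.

*ganbubu

Position 6: Tameka has p, Dolenan has b. Dolenan preserves b here (none of its changes turn any other segment into b), so the proto-segment is *b.
Position 2: Tameka has a, Dolenan has o. Tameka preserves a here (none of its changes turn any other segment into a), so the proto-segment is *a.
This points to *ganbubu. Verify forward in each daughter:
Tameka: *ganbubu > ganpupu > yanpupu  (by unconditioned shift, unconditioned shift)
Dolenan: start from *ganbubu.
  rule 1 (vowel merger): ganbubu → ganbobo
  rule 2: no change — ganbobo
  rule 3 (vowel merger): ganbobo → gonbobo
  ⇒ Dolenan gonbobo
Only *ganbubu yields all of Tameka yanpupu, Dolenan gonbobo.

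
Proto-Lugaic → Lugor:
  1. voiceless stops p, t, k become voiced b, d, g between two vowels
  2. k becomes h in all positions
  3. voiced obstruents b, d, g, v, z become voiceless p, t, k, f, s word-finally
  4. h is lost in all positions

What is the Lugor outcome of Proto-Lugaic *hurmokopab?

Lugor: *hurmokopab
  hurmokopab → hurmogobab   [intervocalic voicing]
  hurmogobab (rule 2 does not apply)
  hurmogobab → hurmogobap   [final devoicing]
  hurmogobap → urmogobap   [h-loss]
  giving Lugor urmogobap.

urmogobap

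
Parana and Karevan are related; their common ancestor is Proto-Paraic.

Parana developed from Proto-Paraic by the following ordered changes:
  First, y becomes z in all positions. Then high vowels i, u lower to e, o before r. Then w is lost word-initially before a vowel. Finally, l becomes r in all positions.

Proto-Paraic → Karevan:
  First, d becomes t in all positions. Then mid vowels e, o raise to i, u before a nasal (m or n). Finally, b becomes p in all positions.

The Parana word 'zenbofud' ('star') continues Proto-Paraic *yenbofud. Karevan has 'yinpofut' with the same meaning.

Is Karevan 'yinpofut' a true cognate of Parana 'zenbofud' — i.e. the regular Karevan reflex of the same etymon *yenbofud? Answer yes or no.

Derive the expected Karevan reflex of *yenbofud:
Karevan: *yenbofud
  yenbofud → yenbofut   [unconditioned shift]
  yenbofut → yinbofut   [pre-nasal raising]
  yinbofut → yinpofut   [unconditioned shift]
  giving Karevan yinpofut.
Karevan 'yinpofut' matches the regular reflex exactly, so the pair is cognate.

yes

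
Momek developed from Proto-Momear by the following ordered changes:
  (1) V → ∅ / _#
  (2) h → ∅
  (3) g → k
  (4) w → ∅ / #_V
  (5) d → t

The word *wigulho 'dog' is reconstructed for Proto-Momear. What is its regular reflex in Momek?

Momek: start from *wigulho.
  rule 1 (apocope): wigulho → wigulh
  rule 2 (h-loss): wigulh → wigul
  rule 3 (unconditioned shift): wigul → wikul
  rule 4 (glide loss): wikul → ikul
  rule 5: no change — ikul
  ⇒ Momek ikul

ikul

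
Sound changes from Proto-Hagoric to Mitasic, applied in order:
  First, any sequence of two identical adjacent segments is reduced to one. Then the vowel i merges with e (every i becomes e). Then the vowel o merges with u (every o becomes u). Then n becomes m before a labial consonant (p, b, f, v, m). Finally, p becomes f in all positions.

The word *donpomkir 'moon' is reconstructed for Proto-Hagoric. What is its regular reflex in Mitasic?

dumfumker

Mitasic: *donpomkir
  donpomkir (rule 1 does not apply)
  donpomkir → donpomker   [vowel merger]
  donpomker → dunpumker   [vowel merger]
  dunpumker → dumpumker   [nasal place assimilation]
  dumpumker → dumfumker   [unconditioned shift]
  giving Mitasic dumfumker.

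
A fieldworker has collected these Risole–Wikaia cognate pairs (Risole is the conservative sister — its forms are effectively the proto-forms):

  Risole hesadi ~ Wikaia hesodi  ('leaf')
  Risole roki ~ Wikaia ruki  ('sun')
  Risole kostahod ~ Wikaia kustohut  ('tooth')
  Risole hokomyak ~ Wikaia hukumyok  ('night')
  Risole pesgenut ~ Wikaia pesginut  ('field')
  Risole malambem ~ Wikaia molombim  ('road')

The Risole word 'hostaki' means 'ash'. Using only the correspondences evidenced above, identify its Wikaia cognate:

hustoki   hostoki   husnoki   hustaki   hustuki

hustoki

roki ~ ruki, kostahod ~ kustohut — Risole o corresponds to Wikaia u after a consonant, before a consonant other than r, m, n, p, b, f, v.
hesadi ~ hesodi, kostahod ~ kustohut — Risole a corresponds to Wikaia o after a consonant, before a consonant other than r, m, n, p, b, f, v.
Applying these to Risole 'hostaki':
  hostaki → hustaki   (o→u after a consonant, before a consonant other than r, m, n, p, b, f, v)
  hustaki → hustoki   (a→o after a consonant, before a consonant other than r, m, n, p, b, f, v)
So the Wikaia cognate is 'hustoki'.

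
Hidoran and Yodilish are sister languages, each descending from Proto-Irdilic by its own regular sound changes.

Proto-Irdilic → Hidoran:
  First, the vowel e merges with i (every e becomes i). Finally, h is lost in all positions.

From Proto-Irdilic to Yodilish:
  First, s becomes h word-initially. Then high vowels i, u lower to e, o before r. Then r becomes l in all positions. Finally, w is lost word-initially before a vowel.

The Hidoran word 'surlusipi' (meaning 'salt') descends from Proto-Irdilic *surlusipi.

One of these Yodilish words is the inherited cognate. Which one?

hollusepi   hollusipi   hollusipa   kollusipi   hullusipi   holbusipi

Yodilish: *surlusipi
  surlusipi → hurlusipi   [debuccalisation]
  hurlusipi → horlusipi   [pre-rhotic lowering]
  horlusipi → hollusipi   [unconditioned shift]
  hollusipi (rule 4 does not apply)
  giving Yodilish hollusipi.
Only 'hollusipi' matches the regular Yodilish development of *surlusipi.

hollusipi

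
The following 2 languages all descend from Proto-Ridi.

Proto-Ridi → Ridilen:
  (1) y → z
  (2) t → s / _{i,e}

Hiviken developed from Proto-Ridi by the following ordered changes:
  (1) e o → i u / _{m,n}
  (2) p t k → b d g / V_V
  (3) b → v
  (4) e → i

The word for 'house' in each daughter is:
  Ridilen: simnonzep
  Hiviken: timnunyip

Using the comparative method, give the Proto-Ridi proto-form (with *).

*timnonyep

Position 8: Ridilen has e, Hiviken has i. Ridilen preserves e here (none of its changes turn any other segment into e), so the proto-segment is *e.
Position 1: Ridilen has s, Hiviken has t. Hiviken preserves t here (none of its changes turn any other segment into t), so the proto-segment is *t.
Position 5: Ridilen has o, Hiviken has u. Ridilen preserves o here (none of its changes turn any other segment into o), so the proto-segment is *o.
Verify the candidate proto-form against each daughter:
Ridilen: *timnonyep > timnonzep > simnonzep  (by unconditioned shift, palatalisation)
Hiviken: *timnonyep > timnunyep > timnunyip  (by pre-nasal raising, vowel merger)
*timnonyep is the unique common source.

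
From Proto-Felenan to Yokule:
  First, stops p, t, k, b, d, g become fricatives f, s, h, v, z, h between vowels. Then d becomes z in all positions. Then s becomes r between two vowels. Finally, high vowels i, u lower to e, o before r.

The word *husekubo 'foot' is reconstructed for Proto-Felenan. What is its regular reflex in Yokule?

Yokule: *husekubo > husehuvo > hurehuvo > horehuvo  (by intervocalic lenition, rhotacism, pre-rhotic lowering)

horehuvo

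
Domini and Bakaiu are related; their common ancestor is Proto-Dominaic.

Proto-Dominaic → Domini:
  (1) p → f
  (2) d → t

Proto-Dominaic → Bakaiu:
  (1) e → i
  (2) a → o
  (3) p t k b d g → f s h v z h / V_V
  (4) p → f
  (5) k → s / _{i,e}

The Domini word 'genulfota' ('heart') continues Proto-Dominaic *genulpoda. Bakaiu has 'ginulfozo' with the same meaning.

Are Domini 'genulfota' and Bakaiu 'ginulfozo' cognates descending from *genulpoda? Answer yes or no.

yes

Derive the expected Bakaiu reflex of *genulpoda:
Bakaiu: start from *genulpoda.
  rule 1 (vowel merger): genulpoda → ginulpoda
  rule 2 (vowel merger): ginulpoda → ginulpodo
  rule 3 (intervocalic lenition): ginulpodo → ginulpozo
  rule 4 (unconditioned shift): ginulpozo → ginulfozo
  rule 5: no change — ginulfozo
  ⇒ Bakaiu ginulfozo
Bakaiu 'ginulfozo' matches the regular reflex exactly, so the pair is cognate.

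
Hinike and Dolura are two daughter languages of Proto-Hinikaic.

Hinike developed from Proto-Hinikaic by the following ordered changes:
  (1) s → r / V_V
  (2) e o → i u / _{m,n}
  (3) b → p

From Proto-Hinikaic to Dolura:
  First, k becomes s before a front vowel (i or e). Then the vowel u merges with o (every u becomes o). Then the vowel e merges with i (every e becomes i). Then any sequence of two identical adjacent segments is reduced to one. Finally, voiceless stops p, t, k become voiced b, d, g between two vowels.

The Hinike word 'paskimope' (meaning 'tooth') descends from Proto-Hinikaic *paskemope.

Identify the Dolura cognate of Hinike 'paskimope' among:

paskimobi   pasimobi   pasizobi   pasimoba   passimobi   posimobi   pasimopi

pasimobi

Dolura: *paskemope
  paskemope → passemope   [palatalisation]
  passemope (rule 2 does not apply)
  passemope → passimopi   [vowel merger]
  passimopi → pasimopi   [degemination]
  pasimopi → pasimobi   [intervocalic voicing]
  giving Dolura pasimobi.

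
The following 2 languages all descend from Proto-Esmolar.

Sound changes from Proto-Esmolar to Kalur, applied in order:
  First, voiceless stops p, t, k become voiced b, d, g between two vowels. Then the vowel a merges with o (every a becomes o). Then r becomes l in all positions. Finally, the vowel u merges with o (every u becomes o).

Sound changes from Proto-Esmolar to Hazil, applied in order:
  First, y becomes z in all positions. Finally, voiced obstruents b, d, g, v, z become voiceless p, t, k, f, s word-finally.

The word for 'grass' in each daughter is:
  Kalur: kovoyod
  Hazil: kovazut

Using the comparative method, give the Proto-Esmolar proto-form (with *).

Position 4: Kalur has o, Hazil has a. Hazil preserves a here (none of its changes turn any other segment into a), so the proto-segment is *a.
Position 6: Kalur has o, Hazil has u. Hazil preserves u here (none of its changes turn any other segment into u), so the proto-segment is *u.
Position 7: Kalur has d, Hazil has t. Taking the neighbouring segments as reconstructed: Kalur d can only go back to *d; Hazil t could go back to *t or *d — the one source consistent with every daughter is *d.
Verify the candidate proto-form against each daughter:
Kalur: *kovayud > kovoyud > kovoyod  (by vowel merger, vowel merger)
Hazil: *kovayud
  kovayud → kovazud   [unconditioned shift]
  kovazud → kovazut   [final devoicing]
  giving Hazil kovazut.
*kovayud is the unique common source.

*kovayud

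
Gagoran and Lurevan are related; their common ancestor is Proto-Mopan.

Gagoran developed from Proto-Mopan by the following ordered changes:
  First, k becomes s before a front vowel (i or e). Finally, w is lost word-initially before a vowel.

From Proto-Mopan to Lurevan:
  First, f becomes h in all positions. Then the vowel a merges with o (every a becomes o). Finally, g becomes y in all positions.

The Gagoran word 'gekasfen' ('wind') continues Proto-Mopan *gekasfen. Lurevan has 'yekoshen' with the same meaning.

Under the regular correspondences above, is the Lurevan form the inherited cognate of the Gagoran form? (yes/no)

Derive the expected Lurevan reflex of *gekasfen:
Lurevan: start from *gekasfen.
  rule 1 (unconditioned shift): gekasfen → gekashen
  rule 2 (vowel merger): gekashen → gekoshen
  rule 3 (unconditioned shift): gekoshen → yekoshen
  ⇒ Lurevan yekoshen
Lurevan 'yekoshen' matches the regular reflex exactly, so the pair is cognate.

yes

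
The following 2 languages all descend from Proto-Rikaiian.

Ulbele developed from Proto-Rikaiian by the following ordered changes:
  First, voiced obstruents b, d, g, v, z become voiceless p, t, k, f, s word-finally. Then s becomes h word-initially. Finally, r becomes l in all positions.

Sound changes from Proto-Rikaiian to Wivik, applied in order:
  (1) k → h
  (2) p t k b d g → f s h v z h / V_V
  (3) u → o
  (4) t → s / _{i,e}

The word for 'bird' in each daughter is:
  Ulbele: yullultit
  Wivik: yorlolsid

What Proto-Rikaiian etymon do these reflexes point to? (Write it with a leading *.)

Position 7: Ulbele has t, Wivik has s. Taking the neighbouring segments as reconstructed: Ulbele t can only go back to *t; Wivik s could go back to *t or *s — the one source consistent with every daughter is *t.
Position 2: Ulbele has u, Wivik has o. Ulbele preserves u here (none of its changes turn any other segment into u), so the proto-segment is *u.
Position 5: Ulbele has u, Wivik has o. Ulbele preserves u here (none of its changes turn any other segment into u), so the proto-segment is *u.
This points to *yurlultid. Verify forward in each daughter:
Ulbele: *yurlultid
  yurlultid → yurlultit   [final devoicing]
  yurlultit (rule 2 does not apply)
  yurlultit → yullultit   [unconditioned shift]
  giving Ulbele yullultit.
Wivik: start from *yurlultid.
  rule 1: no change — yurlultid
  rule 2: no change — yurlultid
  rule 3 (vowel merger): yurlultid → yorloltid
  rule 4 (palatalisation): yorloltid → yorlolsid
  ⇒ Wivik yorlolsid
*yurlultid is the unique common source.

*yurlultid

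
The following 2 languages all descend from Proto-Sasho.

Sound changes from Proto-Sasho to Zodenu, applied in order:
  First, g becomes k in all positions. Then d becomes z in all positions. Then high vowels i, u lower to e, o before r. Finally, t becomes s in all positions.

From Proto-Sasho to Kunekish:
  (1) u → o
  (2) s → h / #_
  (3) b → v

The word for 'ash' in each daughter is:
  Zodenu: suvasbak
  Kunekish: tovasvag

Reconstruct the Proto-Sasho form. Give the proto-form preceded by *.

Position 8: Zodenu has k, Kunekish has g. Kunekish preserves g here (none of its changes turn any other segment into g), so the proto-segment is *g.
Position 1: Zodenu has s, Kunekish has t. Kunekish preserves t here (none of its changes turn any other segment into t), so the proto-segment is *t.
Position 6: Zodenu has b, Kunekish has v. Zodenu preserves b here (none of its changes turn any other segment into b), so the proto-segment is *b.
Continuing position by position gives *tuvasbag; check it forward:
Zodenu: start from *tuvasbag.
  rule 1 (unconditioned shift): tuvasbag → tuvasbak
  rule 2: no change — tuvasbak
  rule 3: no change — tuvasbak
  rule 4 (unconditioned shift): tuvasbak → suvasbak
  ⇒ Zodenu suvasbak
Kunekish: start from *tuvasbag.
  rule 1 (vowel merger): tuvasbag → tovasbag
  rule 2: no change — tovasbag
  rule 3 (unconditioned shift): tovasbag → tovasvag
  ⇒ Kunekish tovasvag
No other proto-form is consistent with every reflex, so the reconstruction is *tuvasbag.

*tuvasbag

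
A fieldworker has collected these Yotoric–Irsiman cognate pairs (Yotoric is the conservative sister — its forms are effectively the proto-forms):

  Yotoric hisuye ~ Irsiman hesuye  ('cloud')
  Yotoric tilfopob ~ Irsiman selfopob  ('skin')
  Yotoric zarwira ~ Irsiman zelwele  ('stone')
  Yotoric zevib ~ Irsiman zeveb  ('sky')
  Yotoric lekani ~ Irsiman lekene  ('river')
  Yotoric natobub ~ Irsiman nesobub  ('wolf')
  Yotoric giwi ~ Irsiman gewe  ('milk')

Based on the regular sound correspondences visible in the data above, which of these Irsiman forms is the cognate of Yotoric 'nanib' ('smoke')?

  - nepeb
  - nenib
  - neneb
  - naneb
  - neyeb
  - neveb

neneb

lekani ~ lekene — Yotoric a corresponds to Irsiman e after a consonant, before a nasal.
zevib ~ zeveb — Yotoric i corresponds to Irsiman e after a consonant, before a labial obstruent.
Applying these to Yotoric 'nanib':
  nanib → nenib   (a→e after a consonant, before a nasal)
  nenib → neneb   (i→e after a consonant, before a labial obstruent)
So the Irsiman cognate is 'neneb'.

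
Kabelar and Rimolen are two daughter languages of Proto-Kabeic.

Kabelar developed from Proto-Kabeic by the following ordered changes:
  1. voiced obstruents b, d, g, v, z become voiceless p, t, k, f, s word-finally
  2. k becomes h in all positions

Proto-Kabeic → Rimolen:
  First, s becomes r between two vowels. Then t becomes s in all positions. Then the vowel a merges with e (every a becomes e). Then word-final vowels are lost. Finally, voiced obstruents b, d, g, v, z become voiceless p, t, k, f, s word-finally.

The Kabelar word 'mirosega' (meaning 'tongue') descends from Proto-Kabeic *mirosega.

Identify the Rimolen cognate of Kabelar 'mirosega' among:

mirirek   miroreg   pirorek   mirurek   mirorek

mirorek

Rimolen: *mirosega
  mirosega → mirorega   [rhotacism]
  mirorega (rule 2 does not apply)
  mirorega → mirorege   [vowel merger]
  mirorege → miroreg   [apocope]
  miroreg → mirorek   [final devoicing]
  giving Rimolen mirorek.
Among the options, 'mirorek' alone shows every Rimolen change applied in order.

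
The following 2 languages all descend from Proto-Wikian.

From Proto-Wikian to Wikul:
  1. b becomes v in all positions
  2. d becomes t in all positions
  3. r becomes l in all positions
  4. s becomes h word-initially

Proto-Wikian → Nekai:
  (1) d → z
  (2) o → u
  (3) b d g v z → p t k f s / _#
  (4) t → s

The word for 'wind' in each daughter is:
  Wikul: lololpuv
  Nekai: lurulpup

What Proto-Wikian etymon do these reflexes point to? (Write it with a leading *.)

Position 3: Wikul has l, Nekai has r. Nekai preserves r here (none of its changes turn any other segment into r), so the proto-segment is *r.
Position 8: Wikul has v, Nekai has p. Taking the neighbouring segments as reconstructed: Wikul v could go back to *b or *v; Nekai p could go back to *p or *b — the one source consistent with every daughter is *b.
Position 2: Wikul has o, Nekai has u. Wikul preserves o here (none of its changes turn any other segment into o), so the proto-segment is *o.
This points to *lorolpub. Verify forward in each daughter:
Wikul: *lorolpub
  lorolpub → lorolpuv   [unconditioned shift]
  lorolpuv (rule 2 does not apply)
  lorolpuv → lololpuv   [unconditioned shift]
  lololpuv (rule 4 does not apply)
  giving Wikul lololpuv.
Nekai: *lorolpub > lurulpub > lurulpup  (by vowel merger, final devoicing)
No other proto-form is consistent with every reflex, so the reconstruction is *lorolpub.

*lorolpub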